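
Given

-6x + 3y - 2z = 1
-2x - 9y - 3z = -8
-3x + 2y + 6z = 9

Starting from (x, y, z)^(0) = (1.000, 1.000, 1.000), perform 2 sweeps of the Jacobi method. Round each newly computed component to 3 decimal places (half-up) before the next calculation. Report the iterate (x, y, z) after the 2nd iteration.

(-0.556, 0.333, 1.389)

Iteration 1:
  x = (1 - (3)·1.000 - (-2)·1.000) / (-6) = 0.000
  y = (-8 - (-2)·1.000 - (-3)·1.000) / (-9) = 0.333
  z = (9 - (-3)·1.000 - (2)·1.000) / (6) = 1.667
Iteration 2:
  x = (1 - (3)·0.333 - (-2)·1.667) / (-6) = -0.556
  y = (-8 - (-2)·0.000 - (-3)·1.667) / (-9) = 0.333
  z = (9 - (-3)·0.000 - (2)·0.333) / (6) = 1.389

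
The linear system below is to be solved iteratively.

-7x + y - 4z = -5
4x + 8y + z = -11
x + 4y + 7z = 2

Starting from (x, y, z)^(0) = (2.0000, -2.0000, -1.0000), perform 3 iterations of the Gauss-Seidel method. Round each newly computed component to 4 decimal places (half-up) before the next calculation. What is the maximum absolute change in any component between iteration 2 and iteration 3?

Iteration 1:
  x = (-5 - (1)·-2.0000 - (-4)·-1.0000) / (-7) = 1.0000
  y = (-11 - (4)·1.0000 - (1)·-1.0000) / (8) = -1.7500
  z = (2 - (1)·1.0000 - (4)·-1.7500) / (7) = 1.1429
Iteration 2:
  x = (-5 - (1)·-1.7500 - (-4)·1.1429) / (-7) = -0.1888
  y = (-11 - (4)·-0.1888 - (1)·1.1429) / (8) = -1.4235
  z = (2 - (1)·-0.1888 - (4)·-1.4235) / (7) = 1.1261
Iteration 3:
  x = (-5 - (1)·-1.4235 - (-4)·1.1261) / (-7) = -0.1326
  y = (-11 - (4)·-0.1326 - (1)·1.1261) / (8) = -1.4495
  z = (2 - (1)·-0.1326 - (4)·-1.4495) / (7) = 1.1329
Change: (0.0562, -0.0260, 0.0068) → max |·| = 0.0562

0.0562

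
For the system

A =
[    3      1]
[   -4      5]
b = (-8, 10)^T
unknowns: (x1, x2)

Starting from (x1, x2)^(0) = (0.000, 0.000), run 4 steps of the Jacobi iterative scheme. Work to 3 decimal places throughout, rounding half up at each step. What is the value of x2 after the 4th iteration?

-0.098

Iteration 1:
  x1 = (-8 - (1)·0.000) / (3) = -2.667
  x2 = (10 - (-4)·0.000) / (5) = 2.000
Iteration 2:
  x1 = (-8 - (1)·2.000) / (3) = -3.333
  x2 = (10 - (-4)·-2.667) / (5) = -0.134
Iteration 3:
  x1 = (-8 - (1)·-0.134) / (3) = -2.622
  x2 = (10 - (-4)·-3.333) / (5) = -0.666
Iteration 4:
  x1 = (-8 - (1)·-0.666) / (3) = -2.445
  x2 = (10 - (-4)·-2.622) / (5) = -0.098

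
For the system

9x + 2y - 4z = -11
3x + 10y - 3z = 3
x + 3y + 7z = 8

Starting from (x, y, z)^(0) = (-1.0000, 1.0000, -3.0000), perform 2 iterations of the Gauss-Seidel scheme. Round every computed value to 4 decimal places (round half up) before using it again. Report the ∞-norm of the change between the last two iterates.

2.1436

Iteration 1:
  x = (-11 - (2)·1.0000 - (-4)·-3.0000) / (9) = -2.7778
  y = (3 - (3)·-2.7778 - (-3)·-3.0000) / (10) = 0.2333
  z = (8 - (1)·-2.7778 - (3)·0.2333) / (7) = 1.4397
Iteration 2:
  x = (-11 - (2)·0.2333 - (-4)·1.4397) / (9) = -0.6342
  y = (3 - (3)·-0.6342 - (-3)·1.4397) / (10) = 0.9222
  z = (8 - (1)·-0.6342 - (3)·0.9222) / (7) = 0.8382
Change: (2.1436, 0.6889, -0.6015) → max |·| = 2.1436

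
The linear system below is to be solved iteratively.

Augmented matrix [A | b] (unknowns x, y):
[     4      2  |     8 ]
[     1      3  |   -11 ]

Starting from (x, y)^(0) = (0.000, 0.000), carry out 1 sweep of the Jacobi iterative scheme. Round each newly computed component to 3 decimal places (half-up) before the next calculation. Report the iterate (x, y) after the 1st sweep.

Iteration 1:
  x = (8 - (2)·0.000) / (4) = 2.000
  y = (-11 - (1)·0.000) / (3) = -3.667

(2.000, -3.667)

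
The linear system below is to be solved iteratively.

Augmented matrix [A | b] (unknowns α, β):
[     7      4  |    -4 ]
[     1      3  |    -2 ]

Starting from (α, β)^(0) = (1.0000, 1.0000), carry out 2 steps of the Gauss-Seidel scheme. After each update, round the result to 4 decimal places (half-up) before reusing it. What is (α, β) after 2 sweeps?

(-0.4082, -0.5306)

Iteration 1:
  α = (-4 - (4)·1.0000) / (7) = -1.1429
  β = (-2 - (1)·-1.1429) / (3) = -0.2857
Iteration 2:
  α = (-4 - (4)·-0.2857) / (7) = -0.4082
  β = (-2 - (1)·-0.4082) / (3) = -0.5306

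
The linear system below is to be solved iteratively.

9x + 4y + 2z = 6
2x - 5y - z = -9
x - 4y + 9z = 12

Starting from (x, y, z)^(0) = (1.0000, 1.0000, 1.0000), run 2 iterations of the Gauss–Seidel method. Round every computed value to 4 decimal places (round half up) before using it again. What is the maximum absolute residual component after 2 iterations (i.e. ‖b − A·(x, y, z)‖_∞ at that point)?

Iteration 1:
  x = (6 - (4)·1.0000 - (2)·1.0000) / (9) = 0.0000
  y = (-9 - (2)·0.0000 - (-1)·1.0000) / (-5) = 1.6000
  z = (12 - (1)·0.0000 - (-4)·1.6000) / (9) = 2.0444
Iteration 2:
  x = (6 - (4)·1.6000 - (2)·2.0444) / (9) = -0.4988
  y = (-9 - (2)·-0.4988 - (-1)·2.0444) / (-5) = 1.1916
  z = (12 - (1)·-0.4988 - (-4)·1.1916) / (9) = 1.9184
Residual b − A·x = (1.8860, -0.1260, -0.0004); ∞-norm = 1.8860

1.8860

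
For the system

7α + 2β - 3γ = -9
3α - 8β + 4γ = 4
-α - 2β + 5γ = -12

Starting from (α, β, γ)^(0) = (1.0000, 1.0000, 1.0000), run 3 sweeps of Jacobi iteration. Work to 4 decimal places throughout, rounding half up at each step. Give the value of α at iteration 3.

-1.8255

Iteration 1:
  α = (-9 - (2)·1.0000 - (-3)·1.0000) / (7) = -1.1429
  β = (4 - (3)·1.0000 - (4)·1.0000) / (-8) = 0.3750
  γ = (-12 - (-1)·1.0000 - (-2)·1.0000) / (5) = -1.8000
Iteration 2:
  α = (-9 - (2)·0.3750 - (-3)·-1.8000) / (7) = -2.1643
  β = (4 - (3)·-1.1429 - (4)·-1.8000) / (-8) = -1.8286
  γ = (-12 - (-1)·-1.1429 - (-2)·0.3750) / (5) = -2.4786
Iteration 3:
  α = (-9 - (2)·-1.8286 - (-3)·-2.4786) / (7) = -1.8255
  β = (4 - (3)·-2.1643 - (4)·-2.4786) / (-8) = -2.5509
  γ = (-12 - (-1)·-2.1643 - (-2)·-1.8286) / (5) = -3.5643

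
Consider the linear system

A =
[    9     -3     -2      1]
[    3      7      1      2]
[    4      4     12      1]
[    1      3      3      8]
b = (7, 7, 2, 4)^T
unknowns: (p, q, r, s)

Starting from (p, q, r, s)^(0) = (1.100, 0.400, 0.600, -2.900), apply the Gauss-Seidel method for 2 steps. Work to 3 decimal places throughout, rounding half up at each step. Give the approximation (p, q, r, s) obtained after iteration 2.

Iteration 1:
  p = (7 - (-3)·0.400 - (-2)·0.600 - (1)·-2.900) / (9) = 1.367
  q = (7 - (3)·1.367 - (1)·0.600 - (2)·-2.900) / (7) = 1.157
  r = (2 - (4)·1.367 - (4)·1.157 - (1)·-2.900) / (12) = -0.433
  s = (4 - (1)·1.367 - (3)·1.157 - (3)·-0.433) / (8) = 0.058
Iteration 2:
  p = (7 - (-3)·1.157 - (-2)·-0.433 - (1)·0.058) / (9) = 1.061
  q = (7 - (3)·1.061 - (1)·-0.433 - (2)·0.058) / (7) = 0.591
  r = (2 - (4)·1.061 - (4)·0.591 - (1)·0.058) / (12) = -0.389
  s = (4 - (1)·1.061 - (3)·0.591 - (3)·-0.389) / (8) = 0.292

(1.061, 0.591, -0.389, 0.292)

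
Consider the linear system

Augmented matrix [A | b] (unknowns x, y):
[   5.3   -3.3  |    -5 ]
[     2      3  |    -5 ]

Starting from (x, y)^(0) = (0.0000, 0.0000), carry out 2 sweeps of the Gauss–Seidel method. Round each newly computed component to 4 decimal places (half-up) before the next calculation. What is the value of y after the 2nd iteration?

-0.6070

Iteration 1:
  x = (-5 - (-3.3)·0.0000) / (5.3) = -0.9434
  y = (-5 - (2)·-0.9434) / (3) = -1.0377
Iteration 2:
  x = (-5 - (-3.3)·-1.0377) / (5.3) = -1.5895
  y = (-5 - (2)·-1.5895) / (3) = -0.6070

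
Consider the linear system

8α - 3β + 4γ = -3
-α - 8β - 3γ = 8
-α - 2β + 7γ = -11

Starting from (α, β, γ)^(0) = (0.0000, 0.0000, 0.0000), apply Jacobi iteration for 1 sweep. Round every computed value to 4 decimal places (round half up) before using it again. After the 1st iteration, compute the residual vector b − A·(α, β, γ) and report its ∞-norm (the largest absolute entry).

5.0892

Iteration 1:
  α = (-3 - (-3)·0.0000 - (4)·0.0000) / (8) = -0.3750
  β = (8 - (-1)·0.0000 - (-3)·0.0000) / (-8) = -1.0000
  γ = (-11 - (-1)·0.0000 - (-2)·0.0000) / (7) = -1.5714
Residual b − A·x = (3.2856, -5.0892, -2.3752); ∞-norm = 5.0892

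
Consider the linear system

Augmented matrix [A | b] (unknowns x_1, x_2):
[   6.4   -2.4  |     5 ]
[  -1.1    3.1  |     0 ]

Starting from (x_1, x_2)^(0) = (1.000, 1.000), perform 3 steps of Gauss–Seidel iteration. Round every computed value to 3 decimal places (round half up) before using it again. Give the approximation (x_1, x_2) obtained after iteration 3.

Iteration 1:
  x_1 = (5 - (-2.4)·1.000) / (6.4) = 1.156
  x_2 = (0 - (-1.1)·1.156) / (3.1) = 0.410
Iteration 2:
  x_1 = (5 - (-2.4)·0.410) / (6.4) = 0.935
  x_2 = (0 - (-1.1)·0.935) / (3.1) = 0.332
Iteration 3:
  x_1 = (5 - (-2.4)·0.332) / (6.4) = 0.906
  x_2 = (0 - (-1.1)·0.906) / (3.1) = 0.321

(0.906, 0.321)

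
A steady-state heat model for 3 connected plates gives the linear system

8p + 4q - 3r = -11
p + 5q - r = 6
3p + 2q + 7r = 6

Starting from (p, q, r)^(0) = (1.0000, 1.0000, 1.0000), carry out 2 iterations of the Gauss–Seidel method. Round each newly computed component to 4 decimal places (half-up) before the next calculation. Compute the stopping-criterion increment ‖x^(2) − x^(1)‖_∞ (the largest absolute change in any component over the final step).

0.3446

Iteration 1:
  p = (-11 - (4)·1.0000 - (-3)·1.0000) / (8) = -1.5000
  q = (6 - (1)·-1.5000 - (-1)·1.0000) / (5) = 1.7000
  r = (6 - (3)·-1.5000 - (2)·1.7000) / (7) = 1.0143
Iteration 2:
  p = (-11 - (4)·1.7000 - (-3)·1.0143) / (8) = -1.8446
  q = (6 - (1)·-1.8446 - (-1)·1.0143) / (5) = 1.7718
  r = (6 - (3)·-1.8446 - (2)·1.7718) / (7) = 1.1415
Change: (-0.3446, 0.0718, 0.1272) → max |·| = 0.3446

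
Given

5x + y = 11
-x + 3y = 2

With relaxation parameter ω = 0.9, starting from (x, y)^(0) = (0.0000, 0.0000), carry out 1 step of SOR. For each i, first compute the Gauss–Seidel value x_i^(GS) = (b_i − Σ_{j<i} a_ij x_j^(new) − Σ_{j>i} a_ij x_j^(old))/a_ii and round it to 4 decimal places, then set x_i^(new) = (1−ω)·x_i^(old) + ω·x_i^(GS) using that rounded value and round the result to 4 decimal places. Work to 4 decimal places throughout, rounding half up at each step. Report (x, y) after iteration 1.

Iteration 1:
  x: GS value = (11 - (1)·0.0000) / (5) = 2.2000;  x ← (1−ω)·0.0000 + ω·2.2000 = 1.9800
  y: GS value = (2 - (-1)·1.9800) / (3) = 1.3267;  y ← (1−ω)·0.0000 + ω·1.3267 = 1.1940

(1.9800, 1.1940)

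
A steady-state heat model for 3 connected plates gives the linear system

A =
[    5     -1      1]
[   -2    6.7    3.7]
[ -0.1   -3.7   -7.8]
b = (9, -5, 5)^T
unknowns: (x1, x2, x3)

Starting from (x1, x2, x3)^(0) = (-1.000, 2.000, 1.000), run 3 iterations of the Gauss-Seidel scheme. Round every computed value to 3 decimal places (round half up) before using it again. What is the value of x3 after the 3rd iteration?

-0.751

Iteration 1:
  x1 = (9 - (-1)·2.000 - (1)·1.000) / (5) = 2.000
  x2 = (-5 - (-2)·2.000 - (3.7)·1.000) / (6.7) = -0.701
  x3 = (5 - (-0.1)·2.000 - (-3.7)·-0.701) / (-7.8) = -0.334
Iteration 2:
  x1 = (9 - (-1)·-0.701 - (1)·-0.334) / (5) = 1.727
  x2 = (-5 - (-2)·1.727 - (3.7)·-0.334) / (6.7) = -0.046
  x3 = (5 - (-0.1)·1.727 - (-3.7)·-0.046) / (-7.8) = -0.641
Iteration 3:
  x1 = (9 - (-1)·-0.046 - (1)·-0.641) / (5) = 1.919
  x2 = (-5 - (-2)·1.919 - (3.7)·-0.641) / (6.7) = 0.181
  x3 = (5 - (-0.1)·1.919 - (-3.7)·0.181) / (-7.8) = -0.751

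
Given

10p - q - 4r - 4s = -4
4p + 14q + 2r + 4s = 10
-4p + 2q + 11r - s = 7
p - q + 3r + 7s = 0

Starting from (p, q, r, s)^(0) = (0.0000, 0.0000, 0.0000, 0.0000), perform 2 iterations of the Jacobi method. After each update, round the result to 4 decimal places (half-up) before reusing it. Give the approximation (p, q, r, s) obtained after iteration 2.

(-0.0740, 0.7377, 0.3610, -0.1136)

Iteration 1:
  p = (-4 - (-1)·0.0000 - (-4)·0.0000 - (-4)·0.0000) / (10) = -0.4000
  q = (10 - (4)·0.0000 - (2)·0.0000 - (4)·0.0000) / (14) = 0.7143
  r = (7 - (-4)·0.0000 - (2)·0.0000 - (-1)·0.0000) / (11) = 0.6364
  s = (0 - (1)·0.0000 - (-1)·0.0000 - (3)·0.0000) / (7) = 0.0000
Iteration 2:
  p = (-4 - (-1)·0.7143 - (-4)·0.6364 - (-4)·0.0000) / (10) = -0.0740
  q = (10 - (4)·-0.4000 - (2)·0.6364 - (4)·0.0000) / (14) = 0.7377
  r = (7 - (-4)·-0.4000 - (2)·0.7143 - (-1)·0.0000) / (11) = 0.3610
  s = (0 - (1)·-0.4000 - (-1)·0.7143 - (3)·0.6364) / (7) = -0.1136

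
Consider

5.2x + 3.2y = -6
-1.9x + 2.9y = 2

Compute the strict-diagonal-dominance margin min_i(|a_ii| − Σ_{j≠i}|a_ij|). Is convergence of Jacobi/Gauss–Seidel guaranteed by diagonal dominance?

1

row 1: |5.2| − (3.2) = 2
row 2: |2.9| − (1.9) = 1
minimum over rows = 1 → strictly diagonally dominant (convergence guaranteed)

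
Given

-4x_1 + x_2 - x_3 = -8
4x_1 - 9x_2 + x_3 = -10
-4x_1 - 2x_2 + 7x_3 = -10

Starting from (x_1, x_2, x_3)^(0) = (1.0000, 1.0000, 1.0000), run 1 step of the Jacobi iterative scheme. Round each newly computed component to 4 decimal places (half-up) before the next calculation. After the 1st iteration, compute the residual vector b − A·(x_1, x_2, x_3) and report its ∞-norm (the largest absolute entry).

5.3332

Iteration 1:
  x_1 = (-8 - (1)·1.0000 - (-1)·1.0000) / (-4) = 2.0000
  x_2 = (-10 - (4)·1.0000 - (1)·1.0000) / (-9) = 1.6667
  x_3 = (-10 - (-4)·1.0000 - (-2)·1.0000) / (7) = -0.5714
Residual b − A·x = (-2.2381, -2.4283, 5.3332); ∞-norm = 5.3332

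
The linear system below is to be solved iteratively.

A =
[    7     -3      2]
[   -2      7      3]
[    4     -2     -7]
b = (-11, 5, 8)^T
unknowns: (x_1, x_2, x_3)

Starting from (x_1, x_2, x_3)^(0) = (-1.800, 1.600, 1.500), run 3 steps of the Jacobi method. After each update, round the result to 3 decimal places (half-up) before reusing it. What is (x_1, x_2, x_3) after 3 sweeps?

Iteration 1:
  x_1 = (-11 - (-3)·1.600 - (2)·1.500) / (7) = -1.314
  x_2 = (5 - (-2)·-1.800 - (3)·1.500) / (7) = -0.443
  x_3 = (8 - (4)·-1.800 - (-2)·1.600) / (-7) = -2.629
Iteration 2:
  x_1 = (-11 - (-3)·-0.443 - (2)·-2.629) / (7) = -1.010
  x_2 = (5 - (-2)·-1.314 - (3)·-2.629) / (7) = 1.466
  x_3 = (8 - (4)·-1.314 - (-2)·-0.443) / (-7) = -1.767
Iteration 3:
  x_1 = (-11 - (-3)·1.466 - (2)·-1.767) / (7) = -0.438
  x_2 = (5 - (-2)·-1.010 - (3)·-1.767) / (7) = 1.183
  x_3 = (8 - (4)·-1.010 - (-2)·1.466) / (-7) = -2.139

(-0.438, 1.183, -2.139)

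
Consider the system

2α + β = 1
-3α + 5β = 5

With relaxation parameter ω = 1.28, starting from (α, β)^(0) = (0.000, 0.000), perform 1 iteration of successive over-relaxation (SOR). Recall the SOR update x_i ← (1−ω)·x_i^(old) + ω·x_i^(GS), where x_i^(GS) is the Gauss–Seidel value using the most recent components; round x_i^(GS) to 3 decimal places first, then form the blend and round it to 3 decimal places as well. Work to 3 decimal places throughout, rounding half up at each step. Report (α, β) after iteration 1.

(0.640, 1.772)

Iteration 1:
  α: GS value = (1 - (1)·0.000) / (2) = 0.500;  α ← (1−ω)·0.000 + ω·0.500 = 0.640
  β: GS value = (5 - (-3)·0.640) / (5) = 1.384;  β ← (1−ω)·0.000 + ω·1.384 = 1.772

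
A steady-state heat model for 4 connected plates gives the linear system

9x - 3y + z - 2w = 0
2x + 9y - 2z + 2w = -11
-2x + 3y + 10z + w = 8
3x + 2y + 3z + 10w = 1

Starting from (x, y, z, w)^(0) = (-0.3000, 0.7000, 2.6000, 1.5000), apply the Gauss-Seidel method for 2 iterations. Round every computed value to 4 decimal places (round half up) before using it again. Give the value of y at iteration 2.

-0.8721

Iteration 1:
  x = (0 - (-3)·0.7000 - (1)·2.6000 - (-2)·1.5000) / (9) = 0.2778
  y = (-11 - (2)·0.2778 - (-2)·2.6000 - (2)·1.5000) / (9) = -1.0395
  z = (8 - (-2)·0.2778 - (3)·-1.0395 - (1)·1.5000) / (10) = 1.0174
  w = (1 - (3)·0.2778 - (2)·-1.0395 - (3)·1.0174) / (10) = -0.0807
Iteration 2:
  x = (0 - (-3)·-1.0395 - (1)·1.0174 - (-2)·-0.0807) / (9) = -0.4775
  y = (-11 - (2)·-0.4775 - (-2)·1.0174 - (2)·-0.0807) / (9) = -0.8721
  z = (8 - (-2)·-0.4775 - (3)·-0.8721 - (1)·-0.0807) / (10) = 0.9742
  w = (1 - (3)·-0.4775 - (2)·-0.8721 - (3)·0.9742) / (10) = 0.1254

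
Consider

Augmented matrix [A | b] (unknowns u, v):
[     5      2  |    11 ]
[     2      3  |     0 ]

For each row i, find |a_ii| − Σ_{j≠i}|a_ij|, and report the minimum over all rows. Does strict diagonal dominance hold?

row 1: |5| − (2) = 3
row 2: |3| − (2) = 1
minimum over rows = 1 → strictly diagonally dominant (convergence guaranteed)

1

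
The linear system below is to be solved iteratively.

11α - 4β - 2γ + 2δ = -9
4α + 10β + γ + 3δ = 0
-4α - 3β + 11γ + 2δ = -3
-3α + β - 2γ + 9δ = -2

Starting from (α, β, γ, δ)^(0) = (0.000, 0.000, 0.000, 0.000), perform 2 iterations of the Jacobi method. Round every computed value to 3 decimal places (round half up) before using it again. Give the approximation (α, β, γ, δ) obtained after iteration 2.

Iteration 1:
  α = (-9 - (-4)·0.000 - (-2)·0.000 - (2)·0.000) / (11) = -0.818
  β = (0 - (4)·0.000 - (1)·0.000 - (3)·0.000) / (10) = 0.000
  γ = (-3 - (-4)·0.000 - (-3)·0.000 - (2)·0.000) / (11) = -0.273
  δ = (-2 - (-3)·0.000 - (1)·0.000 - (-2)·0.000) / (9) = -0.222
Iteration 2:
  α = (-9 - (-4)·0.000 - (-2)·-0.273 - (2)·-0.222) / (11) = -0.827
  β = (0 - (4)·-0.818 - (1)·-0.273 - (3)·-0.222) / (10) = 0.421
  γ = (-3 - (-4)·-0.818 - (-3)·0.000 - (2)·-0.222) / (11) = -0.530
  δ = (-2 - (-3)·-0.818 - (1)·0.000 - (-2)·-0.273) / (9) = -0.556

(-0.827, 0.421, -0.530, -0.556)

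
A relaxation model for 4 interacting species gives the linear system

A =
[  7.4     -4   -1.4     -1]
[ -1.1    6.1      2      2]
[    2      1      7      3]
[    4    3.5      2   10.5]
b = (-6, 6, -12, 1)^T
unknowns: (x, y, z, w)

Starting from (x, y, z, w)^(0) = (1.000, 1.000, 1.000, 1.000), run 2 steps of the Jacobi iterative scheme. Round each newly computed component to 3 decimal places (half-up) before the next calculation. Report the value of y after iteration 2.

2.102

Iteration 1:
  x = (-6 - (-4)·1.000 - (-1.4)·1.000 - (-1)·1.000) / (7.4) = 0.054
  y = (6 - (-1.1)·1.000 - (2)·1.000 - (2)·1.000) / (6.1) = 0.508
  z = (-12 - (2)·1.000 - (1)·1.000 - (3)·1.000) / (7) = -2.571
  w = (1 - (4)·1.000 - (3.5)·1.000 - (2)·1.000) / (10.5) = -0.810
Iteration 2:
  x = (-6 - (-4)·0.508 - (-1.4)·-2.571 - (-1)·-0.810) / (7.4) = -1.132
  y = (6 - (-1.1)·0.054 - (2)·-2.571 - (2)·-0.810) / (6.1) = 2.102
  z = (-12 - (2)·0.054 - (1)·0.508 - (3)·-0.810) / (7) = -1.455
  w = (1 - (4)·0.054 - (3.5)·0.508 - (2)·-2.571) / (10.5) = 0.395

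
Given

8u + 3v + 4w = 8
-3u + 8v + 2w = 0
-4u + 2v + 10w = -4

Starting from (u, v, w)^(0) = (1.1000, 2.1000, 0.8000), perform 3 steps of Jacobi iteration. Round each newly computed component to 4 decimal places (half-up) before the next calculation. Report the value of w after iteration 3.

Iteration 1:
  u = (8 - (3)·2.1000 - (4)·0.8000) / (8) = -0.1875
  v = (0 - (-3)·1.1000 - (2)·0.8000) / (8) = 0.2125
  w = (-4 - (-4)·1.1000 - (2)·2.1000) / (10) = -0.3800
Iteration 2:
  u = (8 - (3)·0.2125 - (4)·-0.3800) / (8) = 1.1103
  v = (0 - (-3)·-0.1875 - (2)·-0.3800) / (8) = 0.0247
  w = (-4 - (-4)·-0.1875 - (2)·0.2125) / (10) = -0.5175
Iteration 3:
  u = (8 - (3)·0.0247 - (4)·-0.5175) / (8) = 1.2495
  v = (0 - (-3)·1.1103 - (2)·-0.5175) / (8) = 0.5457
  w = (-4 - (-4)·1.1103 - (2)·0.0247) / (10) = 0.0392

0.0392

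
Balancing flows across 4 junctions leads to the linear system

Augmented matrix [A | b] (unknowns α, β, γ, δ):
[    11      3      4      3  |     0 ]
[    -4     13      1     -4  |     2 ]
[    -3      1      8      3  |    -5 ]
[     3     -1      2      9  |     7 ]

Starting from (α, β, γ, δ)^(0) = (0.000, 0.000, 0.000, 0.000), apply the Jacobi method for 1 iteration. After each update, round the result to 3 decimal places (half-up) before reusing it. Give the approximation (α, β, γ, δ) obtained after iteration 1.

(0.000, 0.154, -0.625, 0.778)

Iteration 1:
  α = (0 - (3)·0.000 - (4)·0.000 - (3)·0.000) / (11) = 0.000
  β = (2 - (-4)·0.000 - (1)·0.000 - (-4)·0.000) / (13) = 0.154
  γ = (-5 - (-3)·0.000 - (1)·0.000 - (3)·0.000) / (8) = -0.625
  δ = (7 - (3)·0.000 - (-1)·0.000 - (2)·0.000) / (9) = 0.778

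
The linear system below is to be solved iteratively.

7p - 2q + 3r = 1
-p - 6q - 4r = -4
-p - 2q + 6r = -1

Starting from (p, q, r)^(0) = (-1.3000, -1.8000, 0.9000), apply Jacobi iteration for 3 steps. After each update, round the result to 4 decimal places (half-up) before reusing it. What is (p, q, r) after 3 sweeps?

Iteration 1:
  p = (1 - (-2)·-1.8000 - (3)·0.9000) / (7) = -0.7571
  q = (-4 - (-1)·-1.3000 - (-4)·0.9000) / (-6) = 0.2833
  r = (-1 - (-1)·-1.3000 - (-2)·-1.8000) / (6) = -0.9833
Iteration 2:
  p = (1 - (-2)·0.2833 - (3)·-0.9833) / (7) = 0.6452
  q = (-4 - (-1)·-0.7571 - (-4)·-0.9833) / (-6) = 1.4484
  r = (-1 - (-1)·-0.7571 - (-2)·0.2833) / (6) = -0.1984
Iteration 3:
  p = (1 - (-2)·1.4484 - (3)·-0.1984) / (7) = 0.6417
  q = (-4 - (-1)·0.6452 - (-4)·-0.1984) / (-6) = 0.6914
  r = (-1 - (-1)·0.6452 - (-2)·1.4484) / (6) = 0.4237

(0.6417, 0.6914, 0.4237)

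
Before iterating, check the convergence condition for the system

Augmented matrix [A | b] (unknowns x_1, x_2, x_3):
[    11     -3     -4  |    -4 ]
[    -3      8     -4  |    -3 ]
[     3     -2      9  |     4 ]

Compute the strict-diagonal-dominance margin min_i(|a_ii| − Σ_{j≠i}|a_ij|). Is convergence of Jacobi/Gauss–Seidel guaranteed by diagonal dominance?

row 1: |11| − (3+4) = 4
row 2: |8| − (3+4) = 1
row 3: |9| − (3+2) = 4
minimum over rows = 1 → strictly diagonally dominant (convergence guaranteed)

1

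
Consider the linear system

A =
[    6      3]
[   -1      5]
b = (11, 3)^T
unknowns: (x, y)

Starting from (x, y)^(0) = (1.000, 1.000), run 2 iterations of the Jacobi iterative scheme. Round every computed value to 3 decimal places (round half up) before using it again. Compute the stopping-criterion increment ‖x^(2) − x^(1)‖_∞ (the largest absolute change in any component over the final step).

Iteration 1:
  x = (11 - (3)·1.000) / (6) = 1.333
  y = (3 - (-1)·1.000) / (5) = 0.800
Iteration 2:
  x = (11 - (3)·0.800) / (6) = 1.433
  y = (3 - (-1)·1.333) / (5) = 0.867
Change: (0.100, 0.067) → max |·| = 0.100

0.100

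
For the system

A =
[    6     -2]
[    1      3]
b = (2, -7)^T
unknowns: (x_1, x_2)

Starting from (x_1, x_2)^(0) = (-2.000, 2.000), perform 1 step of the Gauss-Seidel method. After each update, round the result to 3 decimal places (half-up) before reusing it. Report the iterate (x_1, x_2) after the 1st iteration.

(1.000, -2.667)

Iteration 1:
  x_1 = (2 - (-2)·2.000) / (6) = 1.000
  x_2 = (-7 - (1)·1.000) / (3) = -2.667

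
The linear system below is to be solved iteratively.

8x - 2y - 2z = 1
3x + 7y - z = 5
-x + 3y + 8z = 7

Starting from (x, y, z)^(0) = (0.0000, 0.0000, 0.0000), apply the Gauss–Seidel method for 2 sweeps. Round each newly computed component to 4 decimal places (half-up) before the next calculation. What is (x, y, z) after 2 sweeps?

Iteration 1:
  x = (1 - (-2)·0.0000 - (-2)·0.0000) / (8) = 0.1250
  y = (5 - (3)·0.1250 - (-1)·0.0000) / (7) = 0.6607
  z = (7 - (-1)·0.1250 - (3)·0.6607) / (8) = 0.6429
Iteration 2:
  x = (1 - (-2)·0.6607 - (-2)·0.6429) / (8) = 0.4509
  y = (5 - (3)·0.4509 - (-1)·0.6429) / (7) = 0.6129
  z = (7 - (-1)·0.4509 - (3)·0.6129) / (8) = 0.7015

(0.4509, 0.6129, 0.7015)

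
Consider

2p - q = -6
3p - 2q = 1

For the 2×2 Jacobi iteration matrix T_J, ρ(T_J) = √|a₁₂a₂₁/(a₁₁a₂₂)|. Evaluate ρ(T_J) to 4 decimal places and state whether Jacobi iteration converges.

0.8660

a₁₂a₂₁/(a₁₁a₂₂) = (-1)·(3) / ((2)·(-2)) = 0.750000
ρ = √|0.750000| = √0.750000 = 0.8660
ρ < 1, so Jacobi converges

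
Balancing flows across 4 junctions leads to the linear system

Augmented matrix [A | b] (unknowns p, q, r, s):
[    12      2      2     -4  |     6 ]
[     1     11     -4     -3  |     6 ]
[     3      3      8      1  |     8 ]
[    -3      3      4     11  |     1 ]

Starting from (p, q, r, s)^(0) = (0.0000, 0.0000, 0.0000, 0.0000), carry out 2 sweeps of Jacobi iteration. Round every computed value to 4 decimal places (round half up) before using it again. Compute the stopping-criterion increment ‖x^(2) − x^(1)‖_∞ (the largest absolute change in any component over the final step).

0.4034

Iteration 1:
  p = (6 - (2)·0.0000 - (2)·0.0000 - (-4)·0.0000) / (12) = 0.5000
  q = (6 - (1)·0.0000 - (-4)·0.0000 - (-3)·0.0000) / (11) = 0.5455
  r = (8 - (3)·0.0000 - (3)·0.0000 - (1)·0.0000) / (8) = 1.0000
  s = (1 - (-3)·0.0000 - (3)·0.0000 - (4)·0.0000) / (11) = 0.0909
Iteration 2:
  p = (6 - (2)·0.5455 - (2)·1.0000 - (-4)·0.0909) / (12) = 0.2727
  q = (6 - (1)·0.5000 - (-4)·1.0000 - (-3)·0.0909) / (11) = 0.8884
  r = (8 - (3)·0.5000 - (3)·0.5455 - (1)·0.0909) / (8) = 0.5966
  s = (1 - (-3)·0.5000 - (3)·0.5455 - (4)·1.0000) / (11) = -0.2851
Change: (-0.2273, 0.3429, -0.4034, -0.3760) → max |·| = 0.4034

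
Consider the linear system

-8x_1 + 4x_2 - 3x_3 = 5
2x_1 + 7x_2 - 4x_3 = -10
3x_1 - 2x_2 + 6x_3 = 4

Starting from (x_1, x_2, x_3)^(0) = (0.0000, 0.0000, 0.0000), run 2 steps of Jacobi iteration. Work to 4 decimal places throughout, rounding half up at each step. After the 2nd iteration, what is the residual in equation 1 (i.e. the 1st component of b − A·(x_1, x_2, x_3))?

-2.7294

Iteration 1:
  x_1 = (5 - (4)·0.0000 - (-3)·0.0000) / (-8) = -0.6250
  x_2 = (-10 - (2)·0.0000 - (-4)·0.0000) / (7) = -1.4286
  x_3 = (4 - (3)·0.0000 - (-2)·0.0000) / (6) = 0.6667
Iteration 2:
  x_1 = (5 - (4)·-1.4286 - (-3)·0.6667) / (-8) = -1.5893
  x_2 = (-10 - (2)·-0.6250 - (-4)·0.6667) / (7) = -0.8690
  x_3 = (4 - (3)·-0.6250 - (-2)·-1.4286) / (6) = 0.5030
Residual b − A·x = (-2.7294, 1.2736, 4.0119)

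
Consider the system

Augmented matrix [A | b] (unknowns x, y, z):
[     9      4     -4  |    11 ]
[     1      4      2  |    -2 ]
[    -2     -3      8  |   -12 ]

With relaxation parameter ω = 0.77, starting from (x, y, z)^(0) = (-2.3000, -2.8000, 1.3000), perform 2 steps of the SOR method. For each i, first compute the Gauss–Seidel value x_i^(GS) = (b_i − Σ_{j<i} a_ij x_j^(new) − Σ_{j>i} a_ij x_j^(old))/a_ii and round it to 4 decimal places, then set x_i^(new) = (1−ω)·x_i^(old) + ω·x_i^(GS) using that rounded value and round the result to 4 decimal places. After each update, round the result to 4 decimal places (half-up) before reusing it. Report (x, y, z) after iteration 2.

(1.6426, -0.7294, -1.2907)

Iteration 1:
  x: GS value = (11 - (4)·-2.8000 - (-4)·1.3000) / (9) = 3.0444;  x ← (1−ω)·-2.3000 + ω·3.0444 = 1.8152
  y: GS value = (-2 - (1)·1.8152 - (2)·1.3000) / (4) = -1.6038;  y ← (1−ω)·-2.8000 + ω·-1.6038 = -1.8789
  z: GS value = (-12 - (-2)·1.8152 - (-3)·-1.8789) / (8) = -1.7508;  z ← (1−ω)·1.3000 + ω·-1.7508 = -1.0491
Iteration 2:
  x: GS value = (11 - (4)·-1.8789 - (-4)·-1.0491) / (9) = 1.5910;  x ← (1−ω)·1.8152 + ω·1.5910 = 1.6426
  y: GS value = (-2 - (1)·1.6426 - (2)·-1.0491) / (4) = -0.3861;  y ← (1−ω)·-1.8789 + ω·-0.3861 = -0.7294
  z: GS value = (-12 - (-2)·1.6426 - (-3)·-0.7294) / (8) = -1.3629;  z ← (1−ω)·-1.0491 + ω·-1.3629 = -1.2907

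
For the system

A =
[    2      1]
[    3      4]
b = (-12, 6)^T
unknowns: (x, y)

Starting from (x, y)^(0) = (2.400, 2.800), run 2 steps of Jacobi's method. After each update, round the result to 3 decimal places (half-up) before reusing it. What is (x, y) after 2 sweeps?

(-5.850, 7.050)

Iteration 1:
  x = (-12 - (1)·2.800) / (2) = -7.400
  y = (6 - (3)·2.400) / (4) = -0.300
Iteration 2:
  x = (-12 - (1)·-0.300) / (2) = -5.850
  y = (6 - (3)·-7.400) / (4) = 7.050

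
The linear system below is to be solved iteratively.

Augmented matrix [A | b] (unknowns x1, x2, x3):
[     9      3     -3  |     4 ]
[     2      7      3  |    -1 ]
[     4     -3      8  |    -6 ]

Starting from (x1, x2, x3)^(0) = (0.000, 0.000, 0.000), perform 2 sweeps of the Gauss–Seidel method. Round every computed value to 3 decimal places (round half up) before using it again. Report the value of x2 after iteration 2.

0.266

Iteration 1:
  x1 = (4 - (3)·0.000 - (-3)·0.000) / (9) = 0.444
  x2 = (-1 - (2)·0.444 - (3)·0.000) / (7) = -0.270
  x3 = (-6 - (4)·0.444 - (-3)·-0.270) / (8) = -1.073
Iteration 2:
  x1 = (4 - (3)·-0.270 - (-3)·-1.073) / (9) = 0.177
  x2 = (-1 - (2)·0.177 - (3)·-1.073) / (7) = 0.266
  x3 = (-6 - (4)·0.177 - (-3)·0.266) / (8) = -0.739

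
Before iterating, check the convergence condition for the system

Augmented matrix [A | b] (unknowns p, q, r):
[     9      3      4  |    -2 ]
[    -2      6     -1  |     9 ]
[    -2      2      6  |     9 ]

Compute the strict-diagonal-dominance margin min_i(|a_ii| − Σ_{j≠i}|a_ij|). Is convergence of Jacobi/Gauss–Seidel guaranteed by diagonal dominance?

row 1: |9| − (3+4) = 2
row 2: |6| − (2+1) = 3
row 3: |6| − (2+2) = 2
minimum over rows = 2 → strictly diagonally dominant (convergence guaranteed)

2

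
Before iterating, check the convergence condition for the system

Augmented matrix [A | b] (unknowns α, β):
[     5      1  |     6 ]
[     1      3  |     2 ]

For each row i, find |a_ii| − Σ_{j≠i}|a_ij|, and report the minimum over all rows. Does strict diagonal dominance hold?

row 1: |5| − (1) = 4
row 2: |3| − (1) = 2
minimum over rows = 2 → strictly diagonally dominant (convergence guaranteed)

2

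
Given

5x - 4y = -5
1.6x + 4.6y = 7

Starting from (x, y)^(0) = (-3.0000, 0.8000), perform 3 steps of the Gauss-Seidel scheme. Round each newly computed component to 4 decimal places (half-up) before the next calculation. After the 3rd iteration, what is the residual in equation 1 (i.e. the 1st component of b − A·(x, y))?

Iteration 1:
  x = (-5 - (-4)·0.8000) / (5) = -0.3600
  y = (7 - (1.6)·-0.3600) / (4.6) = 1.6470
Iteration 2:
  x = (-5 - (-4)·1.6470) / (5) = 0.3176
  y = (7 - (1.6)·0.3176) / (4.6) = 1.4113
Iteration 3:
  x = (-5 - (-4)·1.4113) / (5) = 0.1290
  y = (7 - (1.6)·0.1290) / (4.6) = 1.4769
Residual b − A·x = (0.2626, -0.0001)

0.2626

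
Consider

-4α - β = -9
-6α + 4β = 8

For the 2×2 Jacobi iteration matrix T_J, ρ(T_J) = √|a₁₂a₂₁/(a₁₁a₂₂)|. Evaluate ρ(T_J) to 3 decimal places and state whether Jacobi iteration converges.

0.612

a₁₂a₂₁/(a₁₁a₂₂) = (-1)·(-6) / ((-4)·(4)) = -0.375000
ρ = √|-0.375000| = √0.375000 = 0.612
ρ < 1, so Jacobi converges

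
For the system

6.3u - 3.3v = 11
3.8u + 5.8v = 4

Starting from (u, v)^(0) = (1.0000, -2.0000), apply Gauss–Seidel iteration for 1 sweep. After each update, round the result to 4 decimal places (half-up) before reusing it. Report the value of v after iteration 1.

0.2321

Iteration 1:
  u = (11 - (-3.3)·-2.0000) / (6.3) = 0.6984
  v = (4 - (3.8)·0.6984) / (5.8) = 0.2321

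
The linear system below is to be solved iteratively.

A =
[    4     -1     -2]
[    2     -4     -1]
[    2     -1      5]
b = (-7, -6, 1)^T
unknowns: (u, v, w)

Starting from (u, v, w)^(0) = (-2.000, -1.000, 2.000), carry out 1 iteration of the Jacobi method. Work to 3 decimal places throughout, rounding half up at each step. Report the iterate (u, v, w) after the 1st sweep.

(-1.000, 0.000, 0.800)

Iteration 1:
  u = (-7 - (-1)·-1.000 - (-2)·2.000) / (4) = -1.000
  v = (-6 - (2)·-2.000 - (-1)·2.000) / (-4) = 0.000
  w = (1 - (2)·-2.000 - (-1)·-1.000) / (5) = 0.800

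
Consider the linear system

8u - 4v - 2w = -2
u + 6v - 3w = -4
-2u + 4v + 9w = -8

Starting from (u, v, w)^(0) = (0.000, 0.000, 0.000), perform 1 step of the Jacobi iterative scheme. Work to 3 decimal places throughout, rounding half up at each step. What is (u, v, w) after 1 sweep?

(-0.250, -0.667, -0.889)

Iteration 1:
  u = (-2 - (-4)·0.000 - (-2)·0.000) / (8) = -0.250
  v = (-4 - (1)·0.000 - (-3)·0.000) / (6) = -0.667
  w = (-8 - (-2)·0.000 - (4)·0.000) / (9) = -0.889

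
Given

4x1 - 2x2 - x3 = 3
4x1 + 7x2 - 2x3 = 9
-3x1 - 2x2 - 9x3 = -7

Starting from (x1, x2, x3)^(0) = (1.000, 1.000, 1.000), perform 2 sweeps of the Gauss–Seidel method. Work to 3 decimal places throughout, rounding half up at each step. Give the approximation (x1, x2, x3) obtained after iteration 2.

(1.137, 0.670, 0.250)

Iteration 1:
  x1 = (3 - (-2)·1.000 - (-1)·1.000) / (4) = 1.500
  x2 = (9 - (4)·1.500 - (-2)·1.000) / (7) = 0.714
  x3 = (-7 - (-3)·1.500 - (-2)·0.714) / (-9) = 0.119
Iteration 2:
  x1 = (3 - (-2)·0.714 - (-1)·0.119) / (4) = 1.137
  x2 = (9 - (4)·1.137 - (-2)·0.119) / (7) = 0.670
  x3 = (-7 - (-3)·1.137 - (-2)·0.670) / (-9) = 0.250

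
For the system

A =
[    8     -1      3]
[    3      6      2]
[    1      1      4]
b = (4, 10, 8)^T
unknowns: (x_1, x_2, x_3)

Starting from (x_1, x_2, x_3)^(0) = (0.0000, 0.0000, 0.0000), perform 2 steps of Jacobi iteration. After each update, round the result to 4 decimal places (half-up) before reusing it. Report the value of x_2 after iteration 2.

0.7500

Iteration 1:
  x_1 = (4 - (-1)·0.0000 - (3)·0.0000) / (8) = 0.5000
  x_2 = (10 - (3)·0.0000 - (2)·0.0000) / (6) = 1.6667
  x_3 = (8 - (1)·0.0000 - (1)·0.0000) / (4) = 2.0000
Iteration 2:
  x_1 = (4 - (-1)·1.6667 - (3)·2.0000) / (8) = -0.0417
  x_2 = (10 - (3)·0.5000 - (2)·2.0000) / (6) = 0.7500
  x_3 = (8 - (1)·0.5000 - (1)·1.6667) / (4) = 1.4583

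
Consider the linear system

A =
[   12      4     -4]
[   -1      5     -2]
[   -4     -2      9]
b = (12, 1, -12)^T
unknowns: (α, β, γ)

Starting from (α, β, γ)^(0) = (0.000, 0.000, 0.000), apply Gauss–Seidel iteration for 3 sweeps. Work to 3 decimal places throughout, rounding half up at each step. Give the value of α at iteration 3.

0.644

Iteration 1:
  α = (12 - (4)·0.000 - (-4)·0.000) / (12) = 1.000
  β = (1 - (-1)·1.000 - (-2)·0.000) / (5) = 0.400
  γ = (-12 - (-4)·1.000 - (-2)·0.400) / (9) = -0.800
Iteration 2:
  α = (12 - (4)·0.400 - (-4)·-0.800) / (12) = 0.600
  β = (1 - (-1)·0.600 - (-2)·-0.800) / (5) = 0.000
  γ = (-12 - (-4)·0.600 - (-2)·0.000) / (9) = -1.067
Iteration 3:
  α = (12 - (4)·0.000 - (-4)·-1.067) / (12) = 0.644
  β = (1 - (-1)·0.644 - (-2)·-1.067) / (5) = -0.098
  γ = (-12 - (-4)·0.644 - (-2)·-0.098) / (9) = -1.069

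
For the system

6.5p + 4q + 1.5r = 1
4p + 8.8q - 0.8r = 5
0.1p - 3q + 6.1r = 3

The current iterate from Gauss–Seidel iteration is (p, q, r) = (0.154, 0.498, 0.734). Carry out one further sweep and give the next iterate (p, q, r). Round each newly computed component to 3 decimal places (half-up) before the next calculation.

(-0.322, 0.781, 0.881)

One sweep:
  p = (1 - (4)·0.498 - (1.5)·0.734) / (6.5) = -0.322
  q = (5 - (4)·-0.322 - (-0.8)·0.734) / (8.8) = 0.781
  r = (3 - (0.1)·-0.322 - (-3)·0.781) / (6.1) = 0.881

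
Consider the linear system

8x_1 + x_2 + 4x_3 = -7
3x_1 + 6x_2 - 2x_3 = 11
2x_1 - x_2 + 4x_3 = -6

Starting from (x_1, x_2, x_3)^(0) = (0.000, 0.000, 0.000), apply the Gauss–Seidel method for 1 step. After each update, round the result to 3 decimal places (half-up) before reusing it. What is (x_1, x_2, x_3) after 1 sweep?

Iteration 1:
  x_1 = (-7 - (1)·0.000 - (4)·0.000) / (8) = -0.875
  x_2 = (11 - (3)·-0.875 - (-2)·0.000) / (6) = 2.271
  x_3 = (-6 - (2)·-0.875 - (-1)·2.271) / (4) = -0.495

(-0.875, 2.271, -0.495)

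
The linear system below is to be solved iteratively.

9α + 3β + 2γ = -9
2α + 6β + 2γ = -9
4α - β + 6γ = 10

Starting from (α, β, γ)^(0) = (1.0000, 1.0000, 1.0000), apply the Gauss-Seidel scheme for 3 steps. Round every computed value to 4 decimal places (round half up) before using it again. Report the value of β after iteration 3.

Iteration 1:
  α = (-9 - (3)·1.0000 - (2)·1.0000) / (9) = -1.5556
  β = (-9 - (2)·-1.5556 - (2)·1.0000) / (6) = -1.3148
  γ = (10 - (4)·-1.5556 - (-1)·-1.3148) / (6) = 2.4846
Iteration 2:
  α = (-9 - (3)·-1.3148 - (2)·2.4846) / (9) = -1.1139
  β = (-9 - (2)·-1.1139 - (2)·2.4846) / (6) = -1.9569
  γ = (10 - (4)·-1.1139 - (-1)·-1.9569) / (6) = 2.0831
Iteration 3:
  α = (-9 - (3)·-1.9569 - (2)·2.0831) / (9) = -0.8106
  β = (-9 - (2)·-0.8106 - (2)·2.0831) / (6) = -1.9242
  γ = (10 - (4)·-0.8106 - (-1)·-1.9242) / (6) = 1.8864

-1.9242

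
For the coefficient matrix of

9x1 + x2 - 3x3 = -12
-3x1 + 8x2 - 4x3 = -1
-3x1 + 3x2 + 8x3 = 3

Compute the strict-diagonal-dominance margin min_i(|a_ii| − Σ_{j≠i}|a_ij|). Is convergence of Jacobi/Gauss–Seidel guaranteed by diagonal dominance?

row 1: |9| − (1+3) = 5
row 2: |8| − (3+4) = 1
row 3: |8| − (3+3) = 2
minimum over rows = 1 → strictly diagonally dominant (convergence guaranteed)

1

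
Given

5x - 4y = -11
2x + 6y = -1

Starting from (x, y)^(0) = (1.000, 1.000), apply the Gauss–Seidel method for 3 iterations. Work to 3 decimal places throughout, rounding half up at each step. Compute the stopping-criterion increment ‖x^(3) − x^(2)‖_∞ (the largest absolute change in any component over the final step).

0.150

Iteration 1:
  x = (-11 - (-4)·1.000) / (5) = -1.400
  y = (-1 - (2)·-1.400) / (6) = 0.300
Iteration 2:
  x = (-11 - (-4)·0.300) / (5) = -1.960
  y = (-1 - (2)·-1.960) / (6) = 0.487
Iteration 3:
  x = (-11 - (-4)·0.487) / (5) = -1.810
  y = (-1 - (2)·-1.810) / (6) = 0.437
Change: (0.150, -0.050) → max |·| = 0.150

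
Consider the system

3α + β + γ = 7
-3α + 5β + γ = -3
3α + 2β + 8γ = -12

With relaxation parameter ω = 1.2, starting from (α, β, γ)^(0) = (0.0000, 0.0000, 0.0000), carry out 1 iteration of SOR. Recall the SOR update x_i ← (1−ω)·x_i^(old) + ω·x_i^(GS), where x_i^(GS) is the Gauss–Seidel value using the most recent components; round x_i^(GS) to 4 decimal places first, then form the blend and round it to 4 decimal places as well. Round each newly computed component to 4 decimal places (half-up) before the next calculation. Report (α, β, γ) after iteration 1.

(2.8000, 1.2960, -3.4488)

Iteration 1:
  α: GS value = (7 - (1)·0.0000 - (1)·0.0000) / (3) = 2.3333;  α ← (1−ω)·0.0000 + ω·2.3333 = 2.8000
  β: GS value = (-3 - (-3)·2.8000 - (1)·0.0000) / (5) = 1.0800;  β ← (1−ω)·0.0000 + ω·1.0800 = 1.2960
  γ: GS value = (-12 - (3)·2.8000 - (2)·1.2960) / (8) = -2.8740;  γ ← (1−ω)·0.0000 + ω·-2.8740 = -3.4488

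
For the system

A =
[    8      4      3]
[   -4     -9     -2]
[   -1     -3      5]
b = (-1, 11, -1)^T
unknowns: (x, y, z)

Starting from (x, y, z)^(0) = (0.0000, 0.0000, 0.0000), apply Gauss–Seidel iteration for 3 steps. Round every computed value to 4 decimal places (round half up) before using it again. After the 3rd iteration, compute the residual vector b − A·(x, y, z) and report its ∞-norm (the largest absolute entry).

Iteration 1:
  x = (-1 - (4)·0.0000 - (3)·0.0000) / (8) = -0.1250
  y = (11 - (-4)·-0.1250 - (-2)·0.0000) / (-9) = -1.1667
  z = (-1 - (-1)·-0.1250 - (-3)·-1.1667) / (5) = -0.9250
Iteration 2:
  x = (-1 - (4)·-1.1667 - (3)·-0.9250) / (8) = 0.8052
  y = (11 - (-4)·0.8052 - (-2)·-0.9250) / (-9) = -1.3745
  z = (-1 - (-1)·0.8052 - (-3)·-1.3745) / (5) = -0.8637
Iteration 3:
  x = (-1 - (4)·-1.3745 - (3)·-0.8637) / (8) = 0.8861
  y = (11 - (-4)·0.8861 - (-2)·-0.8637) / (-9) = -1.4241
  z = (-1 - (-1)·0.8861 - (-3)·-1.4241) / (5) = -0.8772
Residual b − A·x = (0.2392, -0.0269, -0.0002); ∞-norm = 0.2392

0.2392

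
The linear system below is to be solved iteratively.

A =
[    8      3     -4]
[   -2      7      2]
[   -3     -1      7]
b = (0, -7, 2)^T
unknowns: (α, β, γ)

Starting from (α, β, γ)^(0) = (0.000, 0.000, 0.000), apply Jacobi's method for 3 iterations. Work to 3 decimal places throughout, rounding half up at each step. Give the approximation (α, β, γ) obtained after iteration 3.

Iteration 1:
  α = (0 - (3)·0.000 - (-4)·0.000) / (8) = 0.000
  β = (-7 - (-2)·0.000 - (2)·0.000) / (7) = -1.000
  γ = (2 - (-3)·0.000 - (-1)·0.000) / (7) = 0.286
Iteration 2:
  α = (0 - (3)·-1.000 - (-4)·0.286) / (8) = 0.518
  β = (-7 - (-2)·0.000 - (2)·0.286) / (7) = -1.082
  γ = (2 - (-3)·0.000 - (-1)·-1.000) / (7) = 0.143
Iteration 3:
  α = (0 - (3)·-1.082 - (-4)·0.143) / (8) = 0.477
  β = (-7 - (-2)·0.518 - (2)·0.143) / (7) = -0.893
  γ = (2 - (-3)·0.518 - (-1)·-1.082) / (7) = 0.353

(0.477, -0.893, 0.353)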